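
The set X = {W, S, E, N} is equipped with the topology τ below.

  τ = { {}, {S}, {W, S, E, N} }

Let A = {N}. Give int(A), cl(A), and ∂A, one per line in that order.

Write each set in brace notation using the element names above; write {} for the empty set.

interior: largest open inside A is {} (from {})
cl via duality: int({W, S, E}) = {S}, so X∖{S} = {W, E, N}
cl∖int = {W, E, N}

int(A) = {}
cl(A)  = {W, E, N}
∂A     = {W, E, N}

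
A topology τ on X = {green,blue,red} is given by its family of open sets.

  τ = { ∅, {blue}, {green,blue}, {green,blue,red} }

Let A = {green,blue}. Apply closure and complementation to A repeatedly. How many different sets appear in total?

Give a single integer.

4

closure: X∖int(X∖A) = X∖∅ = {green,blue,red}
Let k=closure and c=complement:
  1. A     = {green,blue}
  2. kA    = {green,blue,red}
  3. cA    = {red}
  4. ckA   = ∅
— saturated at 4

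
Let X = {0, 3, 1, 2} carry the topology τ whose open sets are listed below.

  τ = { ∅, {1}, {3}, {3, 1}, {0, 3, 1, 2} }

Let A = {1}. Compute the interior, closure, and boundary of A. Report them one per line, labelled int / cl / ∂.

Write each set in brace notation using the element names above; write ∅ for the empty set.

opens ⊆ A: ∅, {1}; union → int = {1}
complement {0, 3, 2}; its interior {3}; cl(A) = X∖{3} = {0, 1, 2}
boundary = {0, 1, 2} ∖ {1} = {0, 2}

int(A) = {1}
cl(A)  = {0, 1, 2}
∂A     = {0, 2}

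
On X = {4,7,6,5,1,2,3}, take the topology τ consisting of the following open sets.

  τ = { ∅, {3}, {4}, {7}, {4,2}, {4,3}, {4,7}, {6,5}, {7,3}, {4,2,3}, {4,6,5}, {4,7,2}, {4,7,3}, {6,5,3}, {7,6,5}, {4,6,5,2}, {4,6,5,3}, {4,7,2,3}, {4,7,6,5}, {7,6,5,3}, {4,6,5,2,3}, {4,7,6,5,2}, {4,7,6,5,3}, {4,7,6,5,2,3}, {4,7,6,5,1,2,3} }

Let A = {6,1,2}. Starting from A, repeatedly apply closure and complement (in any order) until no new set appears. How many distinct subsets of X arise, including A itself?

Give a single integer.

10

closure: X∖int(X∖A) = X∖{4,7,3} = {6,5,1,2}
Let k=closure and c=complement:
  1. A     = {6,1,2}
  2. kA    = {6,5,1,2}
  3. cA    = {4,7,5,3}
  4. ckA   = {4,7,3}
  5. kcA   = {4,7,6,5,1,2,3}
  6. kckA  = {4,7,1,2,3}
  7. ckcA  = ∅
  8. ckckA = {6,5}
  9. kckckA = {6,5,1}
  10. ckckckA = {4,7,2,3}
— saturated at 10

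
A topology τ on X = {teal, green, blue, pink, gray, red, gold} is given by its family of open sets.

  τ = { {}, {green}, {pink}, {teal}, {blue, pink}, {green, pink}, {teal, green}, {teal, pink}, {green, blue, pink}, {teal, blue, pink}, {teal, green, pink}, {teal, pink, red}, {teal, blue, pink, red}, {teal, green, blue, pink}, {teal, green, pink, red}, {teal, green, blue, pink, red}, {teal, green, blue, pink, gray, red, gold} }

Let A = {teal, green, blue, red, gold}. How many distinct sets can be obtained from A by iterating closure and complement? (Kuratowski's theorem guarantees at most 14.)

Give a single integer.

complement {pink, gray}; its interior {pink}; cl(A) = X∖{pink} = {teal, green, blue, gray, red, gold}
With k = closure, c = complement:
  1. A     = {teal, green, blue, red, gold}
  2. kA    = {teal, green, blue, gray, red, gold}
  3. cA    = {pink, gray}
  4. ckA   = {pink}
  5. kcA   = {blue, pink, gray, red, gold}
  6. ckcA  = {teal, green}
  7. kckcA = {teal, green, gray, red, gold}
  8. ckckcA = {blue, pink}
k, c of each give nothing new

8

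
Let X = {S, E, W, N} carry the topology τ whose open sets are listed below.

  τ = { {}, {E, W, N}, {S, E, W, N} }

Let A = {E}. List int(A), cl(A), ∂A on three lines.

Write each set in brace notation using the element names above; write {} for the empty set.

interior: largest open inside A is {} (from {})
cl via duality: int({S, W, N}) = {}, so X∖{} = {S, E, W, N}
cl∖int = {S, E, W, N}

int(A) = {}
cl(A)  = {S, E, W, N}
∂A     = {S, E, W, N}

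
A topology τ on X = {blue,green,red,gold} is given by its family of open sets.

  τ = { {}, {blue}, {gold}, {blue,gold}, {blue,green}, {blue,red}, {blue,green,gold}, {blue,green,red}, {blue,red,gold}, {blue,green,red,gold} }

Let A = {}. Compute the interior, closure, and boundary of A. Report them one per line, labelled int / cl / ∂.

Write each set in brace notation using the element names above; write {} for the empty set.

int(A) = {}
cl(A)  = {}
∂A     = {}

open subsets of A: {}; so int(A) = {}
closure: X∖int(X∖A) = X∖{blue,green,red,gold} = {}
∂A = {} minus {} = {}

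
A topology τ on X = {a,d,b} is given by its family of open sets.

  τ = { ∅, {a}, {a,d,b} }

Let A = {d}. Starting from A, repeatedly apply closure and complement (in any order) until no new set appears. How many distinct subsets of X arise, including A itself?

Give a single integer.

6

closure: X∖int(X∖A) = X∖{a} = {d,b}
Let k=closure and c=complement:
  1. A     = {d}
  2. kA    = {d,b}
  3. cA    = {a,b}
  4. ckA   = {a}
  5. kcA   = {a,d,b}
  6. ckcA  = ∅
— saturated at 6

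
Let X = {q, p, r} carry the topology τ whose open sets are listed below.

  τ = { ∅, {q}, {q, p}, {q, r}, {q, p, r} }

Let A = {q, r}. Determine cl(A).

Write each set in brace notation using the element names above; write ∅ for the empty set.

complement {p}; its interior ∅; cl(A) = X∖∅ = {q, p, r}

{q, p, r}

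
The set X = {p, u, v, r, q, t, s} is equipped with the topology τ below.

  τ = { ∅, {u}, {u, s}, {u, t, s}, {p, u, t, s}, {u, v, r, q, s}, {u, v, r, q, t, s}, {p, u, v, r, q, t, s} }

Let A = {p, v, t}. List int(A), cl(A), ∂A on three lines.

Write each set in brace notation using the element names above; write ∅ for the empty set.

open subsets of A: ∅; so int(A) = ∅
closure: X∖int(X∖A) = X∖{u, s} = {p, v, r, q, t}
∂A = {p, v, r, q, t} minus ∅ = {p, v, r, q, t}

int(A) = ∅
cl(A)  = {p, v, r, q, t}
∂A     = {p, v, r, q, t}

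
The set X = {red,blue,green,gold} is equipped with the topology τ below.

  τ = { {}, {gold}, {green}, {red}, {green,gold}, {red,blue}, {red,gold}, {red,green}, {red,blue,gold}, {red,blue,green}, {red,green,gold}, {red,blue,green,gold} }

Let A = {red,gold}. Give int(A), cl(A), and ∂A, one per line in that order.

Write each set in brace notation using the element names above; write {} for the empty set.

U open, U⊆A: {}, {red}, {gold}, {red,gold}. int(A) = ⋃ = {red,gold}
X∖A={blue,green}, int(X∖A)={green}, hence cl(A)={red,blue,gold}
∂A: remove int from cl → {blue}

int(A) = {red,gold}
cl(A)  = {red,blue,gold}
∂A     = {blue}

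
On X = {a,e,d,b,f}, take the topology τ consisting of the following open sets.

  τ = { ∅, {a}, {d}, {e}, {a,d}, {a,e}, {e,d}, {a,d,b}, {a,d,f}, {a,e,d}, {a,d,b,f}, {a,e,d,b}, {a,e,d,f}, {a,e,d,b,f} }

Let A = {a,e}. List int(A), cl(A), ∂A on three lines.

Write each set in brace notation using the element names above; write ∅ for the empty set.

interior: largest open inside A is {a,e} (from ∅, {e}, {a}, {a,e})
cl via duality: int({d,b,f}) = {d}, so X∖{d} = {a,e,b,f}
cl∖int = {b,f}

int(A) = {a,e}
cl(A)  = {a,e,b,f}
∂A     = {b,f}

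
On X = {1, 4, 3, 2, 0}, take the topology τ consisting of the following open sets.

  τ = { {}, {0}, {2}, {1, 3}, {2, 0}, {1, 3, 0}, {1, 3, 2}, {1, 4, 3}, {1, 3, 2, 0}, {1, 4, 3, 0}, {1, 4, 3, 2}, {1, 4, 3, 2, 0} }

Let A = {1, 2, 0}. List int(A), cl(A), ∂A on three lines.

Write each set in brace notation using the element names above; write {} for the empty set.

int(A) = {2, 0}
cl(A)  = {1, 4, 3, 2, 0}
∂A     = {1, 4, 3}

interior: largest open inside A is {2, 0} (from {}, {0}, {2}, {2, 0})
cl via duality: int({4, 3}) = {}, so X∖{} = {1, 4, 3, 2, 0}
cl∖int = {1, 4, 3}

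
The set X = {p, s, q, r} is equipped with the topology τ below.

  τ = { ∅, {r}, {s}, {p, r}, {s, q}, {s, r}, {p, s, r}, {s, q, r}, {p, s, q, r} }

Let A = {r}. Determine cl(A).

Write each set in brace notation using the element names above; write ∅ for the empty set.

{p, r}

closure: X∖int(X∖A) = X∖{s, q} = {p, r}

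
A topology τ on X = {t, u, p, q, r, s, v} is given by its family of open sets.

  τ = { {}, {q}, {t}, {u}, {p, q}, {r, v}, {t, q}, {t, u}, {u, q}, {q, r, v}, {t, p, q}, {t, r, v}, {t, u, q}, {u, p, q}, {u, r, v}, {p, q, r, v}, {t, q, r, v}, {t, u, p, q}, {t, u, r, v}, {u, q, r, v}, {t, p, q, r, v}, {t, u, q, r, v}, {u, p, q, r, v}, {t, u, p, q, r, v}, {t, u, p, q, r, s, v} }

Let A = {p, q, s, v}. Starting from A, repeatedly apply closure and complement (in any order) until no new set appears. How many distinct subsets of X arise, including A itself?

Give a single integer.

10

X∖A={t, u, r}, int(X∖A)={t, u}, hence cl(A)={p, q, r, s, v}
Orbit (k=closure, c=complement):
  1. A     = {p, q, s, v}
  2. kA    = {p, q, r, s, v}
  3. cA    = {t, u, r}
  4. ckA   = {t, u}
  5. kcA   = {t, u, r, s, v}
  6. kckA  = {t, u, s}
  7. ckcA  = {p, q}
  8. ckckA = {p, q, r, v}
  9. kckcA = {p, q, s}
  10. ckckcA = {t, u, r, v}
(closed under both — stop)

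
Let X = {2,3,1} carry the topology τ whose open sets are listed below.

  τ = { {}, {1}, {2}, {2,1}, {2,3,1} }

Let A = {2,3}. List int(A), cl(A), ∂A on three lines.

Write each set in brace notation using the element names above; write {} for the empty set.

int(A) = {2}
cl(A)  = {2,3}
∂A     = {3}

open subsets of A: {}, {2}; so int(A) = {2}
closure: X∖int(X∖A) = X∖{1} = {2,3}
∂A = {2,3} minus {2} = {3}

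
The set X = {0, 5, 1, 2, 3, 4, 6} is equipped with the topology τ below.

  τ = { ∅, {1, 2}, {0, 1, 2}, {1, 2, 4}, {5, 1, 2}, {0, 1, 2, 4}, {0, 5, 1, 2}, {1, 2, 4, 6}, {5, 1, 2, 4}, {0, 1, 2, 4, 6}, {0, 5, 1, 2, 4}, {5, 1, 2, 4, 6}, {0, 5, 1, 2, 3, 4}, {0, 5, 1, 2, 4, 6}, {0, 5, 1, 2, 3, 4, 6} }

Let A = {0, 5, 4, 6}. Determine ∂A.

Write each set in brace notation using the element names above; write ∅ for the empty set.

interior: largest open inside A is ∅ (from ∅)
cl via duality: int({1, 2, 3}) = {1, 2}, so X∖{1, 2} = {0, 5, 3, 4, 6}
cl∖int = {0, 5, 3, 4, 6}

{0, 5, 3, 4, 6}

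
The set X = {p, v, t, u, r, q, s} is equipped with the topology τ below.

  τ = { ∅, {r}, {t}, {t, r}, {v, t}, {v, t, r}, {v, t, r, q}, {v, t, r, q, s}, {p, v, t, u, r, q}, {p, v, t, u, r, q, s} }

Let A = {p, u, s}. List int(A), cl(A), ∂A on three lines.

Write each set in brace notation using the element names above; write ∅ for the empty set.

int(A) = ∅
cl(A)  = {p, u, s}
∂A     = {p, u, s}

opens ⊆ A: ∅; union → int = ∅
complement {v, t, r, q}; its interior {v, t, r, q}; cl(A) = X∖{v, t, r, q} = {p, u, s}
boundary = {p, u, s} ∖ ∅ = {p, u, s}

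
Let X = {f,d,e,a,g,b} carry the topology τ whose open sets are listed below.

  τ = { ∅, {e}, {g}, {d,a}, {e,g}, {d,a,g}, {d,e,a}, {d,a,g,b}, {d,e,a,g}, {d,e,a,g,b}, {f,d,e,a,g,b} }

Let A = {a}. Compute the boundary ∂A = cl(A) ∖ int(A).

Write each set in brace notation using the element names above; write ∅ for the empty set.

{f,d,a,b}

interior: largest open inside A is ∅ (from ∅)
cl via duality: int({f,d,e,g,b}) = {e,g}, so X∖{e,g} = {f,d,a,b}
cl∖int = {f,d,a,b}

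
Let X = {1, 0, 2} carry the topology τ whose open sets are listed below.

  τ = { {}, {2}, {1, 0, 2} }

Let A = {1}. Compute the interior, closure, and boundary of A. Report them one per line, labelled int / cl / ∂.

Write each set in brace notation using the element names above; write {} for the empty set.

opens ⊆ A: {}; union → int = {}
complement {0, 2}; its interior {2}; cl(A) = X∖{2} = {1, 0}
boundary = {1, 0} ∖ {} = {1, 0}

int(A) = {}
cl(A)  = {1, 0}
∂A     = {1, 0}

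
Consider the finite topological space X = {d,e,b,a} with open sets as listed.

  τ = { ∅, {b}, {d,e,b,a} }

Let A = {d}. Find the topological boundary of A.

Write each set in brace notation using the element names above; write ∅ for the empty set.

opens ⊆ A: ∅; union → int = ∅
complement {e,b,a}; its interior {b}; cl(A) = X∖{b} = {d,e,a}
boundary = {d,e,a} ∖ ∅ = {d,e,a}

{d,e,a}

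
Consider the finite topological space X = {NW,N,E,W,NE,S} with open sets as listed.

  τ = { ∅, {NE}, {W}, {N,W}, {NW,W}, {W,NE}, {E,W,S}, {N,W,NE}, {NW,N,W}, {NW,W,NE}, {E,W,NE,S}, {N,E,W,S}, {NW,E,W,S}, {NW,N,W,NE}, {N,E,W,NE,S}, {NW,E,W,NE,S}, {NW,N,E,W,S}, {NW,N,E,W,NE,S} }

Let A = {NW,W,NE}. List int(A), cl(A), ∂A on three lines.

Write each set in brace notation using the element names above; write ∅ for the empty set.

int(A) = {NW,W,NE}
cl(A)  = {NW,N,E,W,NE,S}
∂A     = {N,E,S}

interior: largest open inside A is {NW,W,NE} (from ∅, {NE}, {W}, {W,NE}, {NW,W}, {NW,W,NE})
cl via duality: int({N,E,S}) = ∅, so X∖∅ = {NW,N,E,W,NE,S}
cl∖int = {N,E,S}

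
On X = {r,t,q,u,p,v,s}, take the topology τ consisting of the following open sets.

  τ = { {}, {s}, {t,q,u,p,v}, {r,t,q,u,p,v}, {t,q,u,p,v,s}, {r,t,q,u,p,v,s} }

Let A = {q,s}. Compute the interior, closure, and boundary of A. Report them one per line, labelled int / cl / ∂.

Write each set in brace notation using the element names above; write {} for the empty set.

open subsets of A: {}, {s}; so int(A) = {s}
closure: X∖int(X∖A) = X∖{} = {r,t,q,u,p,v,s}
∂A = {r,t,q,u,p,v,s} minus {s} = {r,t,q,u,p,v}

int(A) = {s}
cl(A)  = {r,t,q,u,p,v,s}
∂A     = {r,t,q,u,p,v}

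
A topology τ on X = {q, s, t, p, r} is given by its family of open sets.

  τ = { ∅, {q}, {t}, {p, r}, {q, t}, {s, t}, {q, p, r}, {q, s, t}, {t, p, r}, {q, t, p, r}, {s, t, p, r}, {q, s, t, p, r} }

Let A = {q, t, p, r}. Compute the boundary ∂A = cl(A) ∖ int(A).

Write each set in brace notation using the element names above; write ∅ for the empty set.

{s}

U open, U⊆A: ∅, {t}, {q}, {p, r}, {q, t}, {t, p, r}, {q, p, r}, {q, t, p, r}. int(A) = ⋃ = {q, t, p, r}
X∖A={s}, int(X∖A)=∅, hence cl(A)={q, s, t, p, r}
∂A: remove int from cl → {s}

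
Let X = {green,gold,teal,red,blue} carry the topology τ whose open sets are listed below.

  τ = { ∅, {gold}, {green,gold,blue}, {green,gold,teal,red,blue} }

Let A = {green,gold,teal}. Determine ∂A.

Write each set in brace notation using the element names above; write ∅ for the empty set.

{green,teal,red,blue}

U open, U⊆A: ∅, {gold}. int(A) = ⋃ = {gold}
X∖A={red,blue}, int(X∖A)=∅, hence cl(A)={green,gold,teal,red,blue}
∂A: remove int from cl → {green,teal,red,blue}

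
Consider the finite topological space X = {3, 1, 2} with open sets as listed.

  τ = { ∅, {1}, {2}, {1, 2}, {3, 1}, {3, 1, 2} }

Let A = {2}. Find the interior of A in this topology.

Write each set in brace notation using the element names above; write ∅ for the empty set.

{2}

open subsets of A: ∅, {2}; so int(A) = {2}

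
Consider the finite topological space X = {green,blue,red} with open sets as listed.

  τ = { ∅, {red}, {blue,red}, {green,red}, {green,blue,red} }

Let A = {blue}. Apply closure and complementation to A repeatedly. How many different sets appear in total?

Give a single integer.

closure: X∖int(X∖A) = X∖{green,red} = {blue}
Let k=closure and c=complement:
  1. A     = {blue}
  2. cA    = {green,red}
  3. kcA   = {green,blue,red}
  4. ckcA  = ∅
— saturated at 4

4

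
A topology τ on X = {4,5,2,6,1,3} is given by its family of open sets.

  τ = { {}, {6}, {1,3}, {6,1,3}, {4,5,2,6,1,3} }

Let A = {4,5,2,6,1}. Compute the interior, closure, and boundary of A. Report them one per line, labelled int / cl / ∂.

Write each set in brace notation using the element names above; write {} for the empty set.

opens ⊆ A: {}, {6}; union → int = {6}
complement {3}; its interior {}; cl(A) = X∖{} = {4,5,2,6,1,3}
boundary = {4,5,2,6,1,3} ∖ {6} = {4,5,2,1,3}

int(A) = {6}
cl(A)  = {4,5,2,6,1,3}
∂A     = {4,5,2,1,3}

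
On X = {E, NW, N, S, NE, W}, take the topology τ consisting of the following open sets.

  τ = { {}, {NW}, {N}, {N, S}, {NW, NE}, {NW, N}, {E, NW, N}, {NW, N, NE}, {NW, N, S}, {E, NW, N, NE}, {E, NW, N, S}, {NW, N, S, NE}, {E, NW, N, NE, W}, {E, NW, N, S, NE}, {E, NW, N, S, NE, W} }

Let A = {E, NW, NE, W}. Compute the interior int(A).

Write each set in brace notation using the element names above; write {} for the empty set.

{NW, NE}

opens ⊆ A: {}, {NW}, {NW, NE}; union → int = {NW, NE}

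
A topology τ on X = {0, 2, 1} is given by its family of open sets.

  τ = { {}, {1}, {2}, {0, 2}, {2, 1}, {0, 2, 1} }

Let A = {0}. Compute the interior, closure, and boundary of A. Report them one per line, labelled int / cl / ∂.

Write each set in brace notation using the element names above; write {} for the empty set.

U open, U⊆A: {}. int(A) = ⋃ = {}
X∖A={2, 1}, int(X∖A)={2, 1}, hence cl(A)={0}
∂A: remove int from cl → {0}

int(A) = {}
cl(A)  = {0}
∂A     = {0}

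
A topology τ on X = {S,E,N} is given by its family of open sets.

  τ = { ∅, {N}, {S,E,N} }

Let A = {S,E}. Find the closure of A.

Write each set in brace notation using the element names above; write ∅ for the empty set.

{S,E}

X∖A={N}, int(X∖A)={N}, hence cl(A)={S,E}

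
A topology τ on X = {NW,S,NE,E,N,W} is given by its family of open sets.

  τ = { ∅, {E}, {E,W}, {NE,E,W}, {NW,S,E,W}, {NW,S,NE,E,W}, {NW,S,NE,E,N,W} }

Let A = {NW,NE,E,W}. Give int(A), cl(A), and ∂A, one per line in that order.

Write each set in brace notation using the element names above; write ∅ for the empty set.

int(A) = {NE,E,W}
cl(A)  = {NW,S,NE,E,N,W}
∂A     = {NW,S,N}

U open, U⊆A: ∅, {E}, {E,W}, {NE,E,W}. int(A) = ⋃ = {NE,E,W}
X∖A={S,N}, int(X∖A)=∅, hence cl(A)={NW,S,NE,E,N,W}
∂A: remove int from cl → {NW,S,N}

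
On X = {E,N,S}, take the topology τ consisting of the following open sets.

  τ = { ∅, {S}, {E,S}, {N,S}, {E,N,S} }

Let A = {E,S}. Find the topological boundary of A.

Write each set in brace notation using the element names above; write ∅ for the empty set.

{N}

open subsets of A: ∅, {S}, {E,S}; so int(A) = {E,S}
closure: X∖int(X∖A) = X∖∅ = {E,N,S}
∂A = {E,N,S} minus {E,S} = {N}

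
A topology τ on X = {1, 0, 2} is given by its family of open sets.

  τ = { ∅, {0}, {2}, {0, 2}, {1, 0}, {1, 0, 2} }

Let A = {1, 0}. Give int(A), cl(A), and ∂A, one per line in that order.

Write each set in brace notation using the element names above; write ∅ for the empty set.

int(A) = {1, 0}
cl(A)  = {1, 0}
∂A     = ∅

open subsets of A: ∅, {0}, {1, 0}; so int(A) = {1, 0}
closure: X∖int(X∖A) = X∖{2} = {1, 0}
∂A = {1, 0} minus {1, 0} = ∅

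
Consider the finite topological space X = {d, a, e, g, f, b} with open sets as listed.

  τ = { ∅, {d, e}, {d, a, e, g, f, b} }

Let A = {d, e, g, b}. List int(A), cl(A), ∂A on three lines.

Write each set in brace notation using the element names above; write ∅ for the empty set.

interior: largest open inside A is {d, e} (from ∅, {d, e})
cl via duality: int({a, f}) = ∅, so X∖∅ = {d, a, e, g, f, b}
cl∖int = {a, g, f, b}

int(A) = {d, e}
cl(A)  = {d, a, e, g, f, b}
∂A     = {a, g, f, b}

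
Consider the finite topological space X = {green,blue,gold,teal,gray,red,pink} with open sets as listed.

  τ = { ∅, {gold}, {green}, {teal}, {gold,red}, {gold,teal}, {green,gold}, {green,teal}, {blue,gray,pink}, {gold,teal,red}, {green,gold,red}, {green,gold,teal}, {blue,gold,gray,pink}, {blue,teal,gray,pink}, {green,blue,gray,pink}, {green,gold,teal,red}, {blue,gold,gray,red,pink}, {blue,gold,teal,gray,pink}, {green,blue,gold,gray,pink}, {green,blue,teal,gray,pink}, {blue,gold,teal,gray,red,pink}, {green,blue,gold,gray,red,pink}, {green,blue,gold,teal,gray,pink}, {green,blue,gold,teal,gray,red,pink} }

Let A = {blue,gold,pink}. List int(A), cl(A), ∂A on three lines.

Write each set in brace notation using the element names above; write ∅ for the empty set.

int(A) = {gold}
cl(A)  = {blue,gold,gray,red,pink}
∂A     = {blue,gray,red,pink}

opens ⊆ A: ∅, {gold}; union → int = {gold}
complement {green,teal,gray,red}; its interior {green,teal}; cl(A) = X∖{green,teal} = {blue,gold,gray,red,pink}
boundary = {blue,gold,gray,red,pink} ∖ {gold} = {blue,gray,red,pink}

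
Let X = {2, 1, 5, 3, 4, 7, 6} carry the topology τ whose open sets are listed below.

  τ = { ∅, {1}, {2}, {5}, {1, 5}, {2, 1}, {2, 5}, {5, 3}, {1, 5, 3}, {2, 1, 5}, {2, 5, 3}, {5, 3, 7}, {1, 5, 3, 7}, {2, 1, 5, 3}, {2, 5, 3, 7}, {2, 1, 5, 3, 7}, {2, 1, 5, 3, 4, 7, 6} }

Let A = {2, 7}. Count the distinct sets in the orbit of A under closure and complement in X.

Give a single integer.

8

closure: X∖int(X∖A) = X∖{1, 5, 3} = {2, 4, 7, 6}
Let k=closure and c=complement:
  1. A     = {2, 7}
  2. kA    = {2, 4, 7, 6}
  3. cA    = {1, 5, 3, 4, 6}
  4. ckA   = {1, 5, 3}
  5. kcA   = {1, 5, 3, 4, 7, 6}
  6. ckcA  = {2}
  7. kckcA = {2, 4, 6}
  8. ckckcA = {1, 5, 3, 7}
— saturated at 8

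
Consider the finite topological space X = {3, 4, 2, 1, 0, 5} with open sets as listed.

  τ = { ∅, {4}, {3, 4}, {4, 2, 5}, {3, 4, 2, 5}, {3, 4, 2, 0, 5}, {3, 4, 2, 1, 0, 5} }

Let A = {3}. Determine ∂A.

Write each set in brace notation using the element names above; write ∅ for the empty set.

interior: largest open inside A is ∅ (from ∅)
cl via duality: int({4, 2, 1, 0, 5}) = {4, 2, 5}, so X∖{4, 2, 5} = {3, 1, 0}
cl∖int = {3, 1, 0}

{3, 1, 0}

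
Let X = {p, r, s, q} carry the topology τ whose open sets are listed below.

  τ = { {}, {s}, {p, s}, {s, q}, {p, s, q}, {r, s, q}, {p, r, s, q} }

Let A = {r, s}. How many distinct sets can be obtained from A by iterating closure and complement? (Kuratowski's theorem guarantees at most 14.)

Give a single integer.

6

closure: X∖int(X∖A) = X∖{} = {p, r, s, q}
Let k=closure and c=complement:
  1. A     = {r, s}
  2. kA    = {p, r, s, q}
  3. cA    = {p, q}
  4. ckA   = {}
  5. kcA   = {p, r, q}
  6. ckcA  = {s}
— saturated at 6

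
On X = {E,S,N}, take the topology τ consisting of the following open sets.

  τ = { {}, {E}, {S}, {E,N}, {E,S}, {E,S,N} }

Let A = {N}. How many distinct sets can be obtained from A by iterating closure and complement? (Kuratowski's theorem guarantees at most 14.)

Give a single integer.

complement {E,S}; its interior {E,S}; cl(A) = X∖{E,S} = {N}
With k = closure, c = complement:
  1. A     = {N}
  2. cA    = {E,S}
  3. kcA   = {E,S,N}
  4. ckcA  = {}
k, c of each give nothing new

4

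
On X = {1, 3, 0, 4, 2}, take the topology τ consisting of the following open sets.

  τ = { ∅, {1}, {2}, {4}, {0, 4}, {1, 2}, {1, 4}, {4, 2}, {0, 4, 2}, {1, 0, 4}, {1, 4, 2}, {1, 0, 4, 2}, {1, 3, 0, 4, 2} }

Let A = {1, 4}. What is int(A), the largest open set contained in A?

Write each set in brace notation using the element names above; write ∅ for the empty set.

opens ⊆ A: ∅, {4}, {1}, {1, 4}; union → int = {1, 4}

{1, 4}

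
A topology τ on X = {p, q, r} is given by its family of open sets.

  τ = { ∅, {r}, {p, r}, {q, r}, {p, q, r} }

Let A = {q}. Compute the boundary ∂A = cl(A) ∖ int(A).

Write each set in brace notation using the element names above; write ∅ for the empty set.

{q}

open subsets of A: ∅; so int(A) = ∅
closure: X∖int(X∖A) = X∖{p, r} = {q}
∂A = {q} minus ∅ = {q}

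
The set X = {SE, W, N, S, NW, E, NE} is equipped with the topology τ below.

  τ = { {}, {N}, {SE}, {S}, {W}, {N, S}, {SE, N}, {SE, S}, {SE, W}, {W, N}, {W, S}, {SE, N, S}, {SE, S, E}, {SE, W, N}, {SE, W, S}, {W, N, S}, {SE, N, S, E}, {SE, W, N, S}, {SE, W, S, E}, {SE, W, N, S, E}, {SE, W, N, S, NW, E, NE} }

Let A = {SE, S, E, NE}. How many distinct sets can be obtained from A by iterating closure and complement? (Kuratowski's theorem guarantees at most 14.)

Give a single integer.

6

cl via duality: int({W, N, NW}) = {W, N}, so X∖{W, N} = {SE, S, NW, E, NE}
Write k for closure, c for complement:
  1. A     = {SE, S, E, NE}
  2. kA    = {SE, S, NW, E, NE}
  3. cA    = {W, N, NW}
  4. ckA   = {W, N}
  5. kcA   = {W, N, NW, NE}
  6. ckcA  = {SE, S, E}
applying k or c yields no new set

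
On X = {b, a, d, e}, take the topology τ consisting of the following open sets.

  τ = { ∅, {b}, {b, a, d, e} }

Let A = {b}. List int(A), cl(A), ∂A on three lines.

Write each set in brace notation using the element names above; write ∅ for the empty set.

U open, U⊆A: ∅, {b}. int(A) = ⋃ = {b}
X∖A={a, d, e}, int(X∖A)=∅, hence cl(A)={b, a, d, e}
∂A: remove int from cl → {a, d, e}

int(A) = {b}
cl(A)  = {b, a, d, e}
∂A     = {a, d, e}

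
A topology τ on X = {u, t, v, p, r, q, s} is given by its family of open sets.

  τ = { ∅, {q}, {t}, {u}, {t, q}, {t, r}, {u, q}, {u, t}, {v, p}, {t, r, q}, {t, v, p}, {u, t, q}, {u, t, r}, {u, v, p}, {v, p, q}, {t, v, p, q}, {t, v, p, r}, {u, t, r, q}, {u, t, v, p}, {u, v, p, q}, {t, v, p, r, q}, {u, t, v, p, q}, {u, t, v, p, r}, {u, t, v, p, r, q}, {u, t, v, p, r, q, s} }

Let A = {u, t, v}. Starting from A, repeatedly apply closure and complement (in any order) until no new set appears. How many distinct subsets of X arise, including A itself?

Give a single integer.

12

cl via duality: int({p, r, q, s}) = {q}, so X∖{q} = {u, t, v, p, r, s}
Write k for closure, c for complement:
  1. A     = {u, t, v}
  2. kA    = {u, t, v, p, r, s}
  3. cA    = {p, r, q, s}
  4. ckA   = {q}
  5. kcA   = {v, p, r, q, s}
  6. kckA  = {q, s}
  7. ckcA  = {u, t}
  8. ckckA = {u, t, v, p, r}
  9. kckcA = {u, t, r, s}
  10. ckckcA = {v, p, q}
  11. kckckcA = {v, p, q, s}
  12. ckckckcA = {u, t, r}
applying k or c yields no new set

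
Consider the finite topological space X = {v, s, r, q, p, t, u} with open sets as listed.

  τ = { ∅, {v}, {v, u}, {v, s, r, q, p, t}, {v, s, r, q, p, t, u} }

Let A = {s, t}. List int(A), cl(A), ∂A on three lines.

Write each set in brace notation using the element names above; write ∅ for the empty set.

opens ⊆ A: ∅; union → int = ∅
complement {v, r, q, p, u}; its interior {v, u}; cl(A) = X∖{v, u} = {s, r, q, p, t}
boundary = {s, r, q, p, t} ∖ ∅ = {s, r, q, p, t}

int(A) = ∅
cl(A)  = {s, r, q, p, t}
∂A     = {s, r, q, p, t}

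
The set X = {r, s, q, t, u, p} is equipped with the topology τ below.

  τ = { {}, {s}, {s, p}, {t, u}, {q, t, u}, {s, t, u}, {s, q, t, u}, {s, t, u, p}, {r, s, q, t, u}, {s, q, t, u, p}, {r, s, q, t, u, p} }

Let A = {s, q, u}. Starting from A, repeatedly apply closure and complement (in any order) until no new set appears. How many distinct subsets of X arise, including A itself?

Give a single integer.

X∖A={r, t, p}, int(X∖A)={}, hence cl(A)={r, s, q, t, u, p}
Orbit (k=closure, c=complement):
  1. A     = {s, q, u}
  2. kA    = {r, s, q, t, u, p}
  3. cA    = {r, t, p}
  4. ckA   = {}
  5. kcA   = {r, q, t, u, p}
  6. ckcA  = {s}
  7. kckcA = {r, s, p}
  8. ckckcA = {q, t, u}
  9. kckckcA = {r, q, t, u}
  10. ckckckcA = {s, p}
(closed under both — stop)

10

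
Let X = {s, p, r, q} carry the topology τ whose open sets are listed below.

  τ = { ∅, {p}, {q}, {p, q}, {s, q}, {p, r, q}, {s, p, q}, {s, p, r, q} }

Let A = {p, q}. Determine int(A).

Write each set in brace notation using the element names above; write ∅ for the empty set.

opens ⊆ A: ∅, {q}, {p}, {p, q}; union → int = {p, q}

{p, q}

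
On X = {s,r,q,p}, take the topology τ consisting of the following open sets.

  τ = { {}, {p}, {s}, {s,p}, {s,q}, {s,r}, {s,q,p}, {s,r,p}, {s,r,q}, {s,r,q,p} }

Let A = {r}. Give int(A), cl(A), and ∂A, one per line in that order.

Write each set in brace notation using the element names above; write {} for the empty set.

open subsets of A: {}; so int(A) = {}
closure: X∖int(X∖A) = X∖{s,q,p} = {r}
∂A = {r} minus {} = {r}

int(A) = {}
cl(A)  = {r}
∂A     = {r}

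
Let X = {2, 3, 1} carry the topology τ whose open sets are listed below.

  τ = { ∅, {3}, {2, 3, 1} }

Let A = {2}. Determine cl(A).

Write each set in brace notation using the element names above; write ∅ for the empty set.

{2, 1}

closure: X∖int(X∖A) = X∖{3} = {2, 1}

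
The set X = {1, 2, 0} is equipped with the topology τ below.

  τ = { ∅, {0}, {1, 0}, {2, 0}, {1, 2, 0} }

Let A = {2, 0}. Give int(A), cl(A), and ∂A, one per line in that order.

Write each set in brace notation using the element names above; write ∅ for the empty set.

open subsets of A: ∅, {0}, {2, 0}; so int(A) = {2, 0}
closure: X∖int(X∖A) = X∖∅ = {1, 2, 0}
∂A = {1, 2, 0} minus {2, 0} = {1}

int(A) = {2, 0}
cl(A)  = {1, 2, 0}
∂A     = {1}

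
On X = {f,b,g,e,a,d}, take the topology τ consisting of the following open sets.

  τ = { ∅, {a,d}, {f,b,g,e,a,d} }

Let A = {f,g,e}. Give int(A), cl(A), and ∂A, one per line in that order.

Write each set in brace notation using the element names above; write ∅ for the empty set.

interior: largest open inside A is ∅ (from ∅)
cl via duality: int({b,a,d}) = {a,d}, so X∖{a,d} = {f,b,g,e}
cl∖int = {f,b,g,e}

int(A) = ∅
cl(A)  = {f,b,g,e}
∂A     = {f,b,g,e}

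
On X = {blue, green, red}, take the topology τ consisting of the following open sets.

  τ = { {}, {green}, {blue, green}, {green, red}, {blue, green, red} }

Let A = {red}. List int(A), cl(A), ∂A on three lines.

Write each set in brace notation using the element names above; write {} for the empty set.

U open, U⊆A: {}. int(A) = ⋃ = {}
X∖A={blue, green}, int(X∖A)={blue, green}, hence cl(A)={red}
∂A: remove int from cl → {red}

int(A) = {}
cl(A)  = {red}
∂A     = {red}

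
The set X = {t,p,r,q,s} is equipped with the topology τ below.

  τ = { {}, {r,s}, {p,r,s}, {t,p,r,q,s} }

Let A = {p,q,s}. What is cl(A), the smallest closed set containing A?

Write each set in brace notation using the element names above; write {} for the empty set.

{t,p,r,q,s}

X∖A={t,r}, int(X∖A)={}, hence cl(A)={t,p,r,q,s}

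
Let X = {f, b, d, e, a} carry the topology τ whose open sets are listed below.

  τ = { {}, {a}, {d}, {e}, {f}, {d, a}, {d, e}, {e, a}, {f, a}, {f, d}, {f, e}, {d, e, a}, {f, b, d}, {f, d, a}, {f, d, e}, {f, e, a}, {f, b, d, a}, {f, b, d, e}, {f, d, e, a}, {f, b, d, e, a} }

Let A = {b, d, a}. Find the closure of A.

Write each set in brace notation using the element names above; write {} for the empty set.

{b, d, a}

X∖A={f, e}, int(X∖A)={f, e}, hence cl(A)={b, d, a}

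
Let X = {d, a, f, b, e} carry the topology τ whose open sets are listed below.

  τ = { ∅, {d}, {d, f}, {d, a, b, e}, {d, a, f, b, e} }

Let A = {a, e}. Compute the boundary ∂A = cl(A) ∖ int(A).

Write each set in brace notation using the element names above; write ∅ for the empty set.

{a, b, e}

interior: largest open inside A is ∅ (from ∅)
cl via duality: int({d, f, b}) = {d, f}, so X∖{d, f} = {a, b, e}
cl∖int = {a, b, e}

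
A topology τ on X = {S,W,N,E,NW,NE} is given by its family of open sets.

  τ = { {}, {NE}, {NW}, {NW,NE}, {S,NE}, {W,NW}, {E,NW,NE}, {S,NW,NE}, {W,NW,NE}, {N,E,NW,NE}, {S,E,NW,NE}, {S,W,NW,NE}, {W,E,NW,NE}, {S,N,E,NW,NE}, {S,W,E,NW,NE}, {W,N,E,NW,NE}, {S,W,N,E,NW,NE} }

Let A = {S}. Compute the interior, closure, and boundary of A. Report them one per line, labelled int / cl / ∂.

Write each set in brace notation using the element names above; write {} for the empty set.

U open, U⊆A: {}. int(A) = ⋃ = {}
X∖A={W,N,E,NW,NE}, int(X∖A)={W,N,E,NW,NE}, hence cl(A)={S}
∂A: remove int from cl → {S}

int(A) = {}
cl(A)  = {S}
∂A     = {S}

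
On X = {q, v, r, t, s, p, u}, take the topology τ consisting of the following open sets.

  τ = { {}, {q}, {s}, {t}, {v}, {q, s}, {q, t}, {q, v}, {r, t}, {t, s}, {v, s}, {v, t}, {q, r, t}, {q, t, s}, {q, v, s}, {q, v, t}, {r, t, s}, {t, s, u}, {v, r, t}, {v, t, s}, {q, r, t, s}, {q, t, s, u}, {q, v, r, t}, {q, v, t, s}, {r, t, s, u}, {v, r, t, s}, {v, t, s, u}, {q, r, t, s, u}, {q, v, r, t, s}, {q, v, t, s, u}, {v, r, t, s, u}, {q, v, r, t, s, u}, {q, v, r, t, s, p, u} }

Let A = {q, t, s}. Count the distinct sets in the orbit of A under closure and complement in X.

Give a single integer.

6

closure: X∖int(X∖A) = X∖{v} = {q, r, t, s, p, u}
Let k=closure and c=complement:
  1. A     = {q, t, s}
  2. kA    = {q, r, t, s, p, u}
  3. cA    = {v, r, p, u}
  4. ckA   = {v}
  5. kckA  = {v, p}
  6. ckckA = {q, r, t, s, u}
— saturated at 6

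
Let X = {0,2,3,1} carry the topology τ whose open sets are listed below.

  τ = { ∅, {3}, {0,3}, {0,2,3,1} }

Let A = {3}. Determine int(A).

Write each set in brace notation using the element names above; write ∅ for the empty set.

open subsets of A: ∅, {3}; so int(A) = {3}

{3}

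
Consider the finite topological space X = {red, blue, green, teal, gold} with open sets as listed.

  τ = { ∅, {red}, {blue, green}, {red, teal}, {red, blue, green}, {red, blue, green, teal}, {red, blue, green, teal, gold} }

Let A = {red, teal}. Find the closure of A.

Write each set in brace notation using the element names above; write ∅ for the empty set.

{red, teal, gold}

closure: X∖int(X∖A) = X∖{blue, green} = {red, teal, gold}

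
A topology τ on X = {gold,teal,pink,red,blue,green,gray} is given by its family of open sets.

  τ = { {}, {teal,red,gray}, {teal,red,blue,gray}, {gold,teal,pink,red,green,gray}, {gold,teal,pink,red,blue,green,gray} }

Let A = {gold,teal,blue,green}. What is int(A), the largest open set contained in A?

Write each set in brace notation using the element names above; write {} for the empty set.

{}

interior: largest open inside A is {} (from {})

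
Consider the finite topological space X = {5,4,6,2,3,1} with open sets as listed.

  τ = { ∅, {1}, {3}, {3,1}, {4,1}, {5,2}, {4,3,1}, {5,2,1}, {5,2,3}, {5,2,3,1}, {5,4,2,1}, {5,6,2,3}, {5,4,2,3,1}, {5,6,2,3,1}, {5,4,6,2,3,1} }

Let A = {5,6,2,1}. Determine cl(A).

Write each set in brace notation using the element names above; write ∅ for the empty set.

closure: X∖int(X∖A) = X∖{3} = {5,4,6,2,1}

{5,4,6,2,1}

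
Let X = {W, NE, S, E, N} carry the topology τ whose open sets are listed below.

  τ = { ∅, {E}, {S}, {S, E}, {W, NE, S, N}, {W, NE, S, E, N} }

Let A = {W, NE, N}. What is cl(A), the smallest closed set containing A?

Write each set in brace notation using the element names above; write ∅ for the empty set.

{W, NE, N}

cl via duality: int({S, E}) = {S, E}, so X∖{S, E} = {W, NE, N}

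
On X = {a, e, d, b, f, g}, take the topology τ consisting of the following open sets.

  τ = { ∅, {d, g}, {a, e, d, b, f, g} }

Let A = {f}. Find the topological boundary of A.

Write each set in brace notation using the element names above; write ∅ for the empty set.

{a, e, b, f}

opens ⊆ A: ∅; union → int = ∅
complement {a, e, d, b, g}; its interior {d, g}; cl(A) = X∖{d, g} = {a, e, b, f}
boundary = {a, e, b, f} ∖ ∅ = {a, e, b, f}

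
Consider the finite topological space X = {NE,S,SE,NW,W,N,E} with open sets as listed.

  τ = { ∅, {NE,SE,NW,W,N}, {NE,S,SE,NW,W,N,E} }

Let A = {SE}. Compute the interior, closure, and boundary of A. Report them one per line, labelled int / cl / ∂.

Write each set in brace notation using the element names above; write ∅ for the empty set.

interior: largest open inside A is ∅ (from ∅)
cl via duality: int({NE,S,NW,W,N,E}) = ∅, so X∖∅ = {NE,S,SE,NW,W,N,E}
cl∖int = {NE,S,SE,NW,W,N,E}

int(A) = ∅
cl(A)  = {NE,S,SE,NW,W,N,E}
∂A     = {NE,S,SE,NW,W,N,E}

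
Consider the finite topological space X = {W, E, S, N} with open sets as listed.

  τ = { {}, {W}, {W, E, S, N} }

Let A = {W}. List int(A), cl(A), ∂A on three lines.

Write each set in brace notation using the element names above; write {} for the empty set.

interior: largest open inside A is {W} (from {}, {W})
cl via duality: int({E, S, N}) = {}, so X∖{} = {W, E, S, N}
cl∖int = {E, S, N}

int(A) = {W}
cl(A)  = {W, E, S, N}
∂A     = {E, S, N}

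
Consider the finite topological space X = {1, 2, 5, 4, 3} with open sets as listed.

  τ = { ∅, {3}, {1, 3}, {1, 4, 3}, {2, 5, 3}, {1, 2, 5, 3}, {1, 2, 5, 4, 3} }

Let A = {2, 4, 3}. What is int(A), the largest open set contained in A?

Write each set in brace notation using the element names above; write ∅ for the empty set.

{3}

interior: largest open inside A is {3} (from ∅, {3})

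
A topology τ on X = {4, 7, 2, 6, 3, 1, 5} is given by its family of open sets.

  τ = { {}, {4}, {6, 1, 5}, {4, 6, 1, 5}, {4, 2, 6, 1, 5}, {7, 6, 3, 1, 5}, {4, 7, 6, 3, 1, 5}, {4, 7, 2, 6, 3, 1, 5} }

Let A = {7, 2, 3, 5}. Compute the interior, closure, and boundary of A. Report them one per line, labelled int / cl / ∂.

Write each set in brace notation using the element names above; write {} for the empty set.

interior: largest open inside A is {} (from {})
cl via duality: int({4, 6, 1}) = {4}, so X∖{4} = {7, 2, 6, 3, 1, 5}
cl∖int = {7, 2, 6, 3, 1, 5}

int(A) = {}
cl(A)  = {7, 2, 6, 3, 1, 5}
∂A     = {7, 2, 6, 3, 1, 5}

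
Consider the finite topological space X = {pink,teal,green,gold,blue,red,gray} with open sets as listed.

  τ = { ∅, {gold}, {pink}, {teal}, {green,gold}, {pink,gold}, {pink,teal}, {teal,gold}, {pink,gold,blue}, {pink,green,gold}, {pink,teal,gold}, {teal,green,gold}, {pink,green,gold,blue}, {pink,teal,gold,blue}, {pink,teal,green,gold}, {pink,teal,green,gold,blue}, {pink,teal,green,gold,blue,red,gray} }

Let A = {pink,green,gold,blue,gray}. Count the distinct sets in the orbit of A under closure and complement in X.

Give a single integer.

6

X∖A={teal,red}, int(X∖A)={teal}, hence cl(A)={pink,green,gold,blue,red,gray}
Orbit (k=closure, c=complement):
  1. A     = {pink,green,gold,blue,gray}
  2. kA    = {pink,green,gold,blue,red,gray}
  3. cA    = {teal,red}
  4. ckA   = {teal}
  5. kcA   = {teal,red,gray}
  6. ckcA  = {pink,green,gold,blue}
(closed under both — stop)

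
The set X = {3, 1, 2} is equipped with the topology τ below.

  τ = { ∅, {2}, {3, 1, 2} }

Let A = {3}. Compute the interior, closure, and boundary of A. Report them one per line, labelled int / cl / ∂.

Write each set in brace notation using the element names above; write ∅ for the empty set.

int(A) = ∅
cl(A)  = {3, 1}
∂A     = {3, 1}

open subsets of A: ∅; so int(A) = ∅
closure: X∖int(X∖A) = X∖{2} = {3, 1}
∂A = {3, 1} minus ∅ = {3, 1}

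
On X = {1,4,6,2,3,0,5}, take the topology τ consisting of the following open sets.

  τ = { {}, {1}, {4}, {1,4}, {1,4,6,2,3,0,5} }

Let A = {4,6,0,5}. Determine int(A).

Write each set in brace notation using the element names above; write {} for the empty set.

{4}

U open, U⊆A: {}, {4}. int(A) = ⋃ = {4}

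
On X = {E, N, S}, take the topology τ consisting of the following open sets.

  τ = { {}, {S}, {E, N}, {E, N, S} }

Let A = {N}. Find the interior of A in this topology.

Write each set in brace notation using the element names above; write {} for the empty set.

{}

open subsets of A: {}; so int(A) = {}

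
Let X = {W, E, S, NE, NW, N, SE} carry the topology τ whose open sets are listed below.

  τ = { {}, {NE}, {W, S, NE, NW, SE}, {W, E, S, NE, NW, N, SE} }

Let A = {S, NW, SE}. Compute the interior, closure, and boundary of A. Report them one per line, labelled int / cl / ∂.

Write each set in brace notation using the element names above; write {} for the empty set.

int(A) = {}
cl(A)  = {W, E, S, NW, N, SE}
∂A     = {W, E, S, NW, N, SE}

opens ⊆ A: {}; union → int = {}
complement {W, E, NE, N}; its interior {NE}; cl(A) = X∖{NE} = {W, E, S, NW, N, SE}
boundary = {W, E, S, NW, N, SE} ∖ {} = {W, E, S, NW, N, SE}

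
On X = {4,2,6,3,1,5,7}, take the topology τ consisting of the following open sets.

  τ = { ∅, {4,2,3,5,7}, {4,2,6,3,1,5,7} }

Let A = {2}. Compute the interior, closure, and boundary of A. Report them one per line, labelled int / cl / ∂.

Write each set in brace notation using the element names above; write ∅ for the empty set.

open subsets of A: ∅; so int(A) = ∅
closure: X∖int(X∖A) = X∖∅ = {4,2,6,3,1,5,7}
∂A = {4,2,6,3,1,5,7} minus ∅ = {4,2,6,3,1,5,7}

int(A) = ∅
cl(A)  = {4,2,6,3,1,5,7}
∂A     = {4,2,6,3,1,5,7}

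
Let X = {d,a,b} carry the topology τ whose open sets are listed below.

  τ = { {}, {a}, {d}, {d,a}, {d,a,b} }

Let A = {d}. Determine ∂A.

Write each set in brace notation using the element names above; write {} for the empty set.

{b}

opens ⊆ A: {}, {d}; union → int = {d}
complement {a,b}; its interior {a}; cl(A) = X∖{a} = {d,b}
boundary = {d,b} ∖ {d} = {b}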